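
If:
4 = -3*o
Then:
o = -4/3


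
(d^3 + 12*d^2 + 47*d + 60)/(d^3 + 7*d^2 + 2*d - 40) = (d + 3)/(d - 2)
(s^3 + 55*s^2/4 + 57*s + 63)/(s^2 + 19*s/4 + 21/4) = (s^2 + 12*s + 36)/(s + 3)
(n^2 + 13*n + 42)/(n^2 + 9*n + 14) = (n + 6)/(n + 2)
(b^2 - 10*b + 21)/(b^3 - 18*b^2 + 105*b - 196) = (b - 3)/(b^2 - 11*b + 28)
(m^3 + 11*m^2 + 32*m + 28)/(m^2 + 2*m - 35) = (m^2 + 4*m + 4)/(m - 5)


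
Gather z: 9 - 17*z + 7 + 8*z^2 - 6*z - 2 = 8*z^2 - 23*z + 14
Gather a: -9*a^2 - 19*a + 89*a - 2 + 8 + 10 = -9*a^2 + 70*a + 16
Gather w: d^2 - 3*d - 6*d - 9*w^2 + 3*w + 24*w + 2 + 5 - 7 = d^2 - 9*d - 9*w^2 + 27*w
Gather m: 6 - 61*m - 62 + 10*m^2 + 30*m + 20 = 10*m^2 - 31*m - 36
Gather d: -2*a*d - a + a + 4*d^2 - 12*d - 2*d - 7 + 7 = 4*d^2 + d*(-2*a - 14)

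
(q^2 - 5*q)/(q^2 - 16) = q*(q - 5)/(q^2 - 16)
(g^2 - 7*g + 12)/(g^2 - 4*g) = (g - 3)/g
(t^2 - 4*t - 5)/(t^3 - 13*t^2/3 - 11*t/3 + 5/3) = 3/(3*t - 1)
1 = 1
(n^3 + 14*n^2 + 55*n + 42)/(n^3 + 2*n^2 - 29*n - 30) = (n + 7)/(n - 5)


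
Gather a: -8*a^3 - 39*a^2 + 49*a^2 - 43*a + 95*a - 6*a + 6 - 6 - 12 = -8*a^3 + 10*a^2 + 46*a - 12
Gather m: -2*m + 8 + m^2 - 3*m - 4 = m^2 - 5*m + 4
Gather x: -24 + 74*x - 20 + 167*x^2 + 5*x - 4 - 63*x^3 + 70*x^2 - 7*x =-63*x^3 + 237*x^2 + 72*x - 48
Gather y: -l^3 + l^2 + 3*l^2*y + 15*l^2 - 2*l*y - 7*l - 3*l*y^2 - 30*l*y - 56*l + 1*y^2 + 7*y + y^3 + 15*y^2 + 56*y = -l^3 + 16*l^2 - 63*l + y^3 + y^2*(16 - 3*l) + y*(3*l^2 - 32*l + 63)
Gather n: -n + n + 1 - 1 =0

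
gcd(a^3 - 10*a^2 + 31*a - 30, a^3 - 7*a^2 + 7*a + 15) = a^2 - 8*a + 15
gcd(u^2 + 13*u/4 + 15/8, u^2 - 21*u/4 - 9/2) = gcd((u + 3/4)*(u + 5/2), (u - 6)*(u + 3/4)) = u + 3/4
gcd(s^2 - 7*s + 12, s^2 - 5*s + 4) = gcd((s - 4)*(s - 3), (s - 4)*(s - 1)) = s - 4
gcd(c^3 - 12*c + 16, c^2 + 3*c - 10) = c - 2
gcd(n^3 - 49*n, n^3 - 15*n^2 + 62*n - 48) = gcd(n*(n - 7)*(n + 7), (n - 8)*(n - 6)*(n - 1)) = 1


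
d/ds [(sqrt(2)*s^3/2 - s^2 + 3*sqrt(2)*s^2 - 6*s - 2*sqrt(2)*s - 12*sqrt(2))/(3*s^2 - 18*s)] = (sqrt(2)*s^4 - 12*sqrt(2)*s^3 - 32*sqrt(2)*s^2 + 24*s^2 + 48*sqrt(2)*s - 144*sqrt(2))/(6*s^2*(s^2 - 12*s + 36))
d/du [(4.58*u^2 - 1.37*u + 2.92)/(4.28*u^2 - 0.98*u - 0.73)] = (1.3752*u^2 - 31.682*u + 3.8617)/(18.3184*u^4 - 8.3888*u^3 - 5.2884*u^2 + 1.4308*u + 0.5329)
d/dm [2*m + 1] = 2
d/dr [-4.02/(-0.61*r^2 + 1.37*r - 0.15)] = (5.5074 - 4.9044*r)/(0.61*r^2 - 1.37*r + 0.15)^2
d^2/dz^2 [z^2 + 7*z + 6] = 2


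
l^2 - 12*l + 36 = (l - 6)^2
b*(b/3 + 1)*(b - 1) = b^3/3 + 2*b^2/3 - b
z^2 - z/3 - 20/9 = (z - 5/3)*(z + 4/3)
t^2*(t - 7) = t^3 - 7*t^2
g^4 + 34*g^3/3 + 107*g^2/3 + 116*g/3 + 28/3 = (g + 1/3)*(g + 2)^2*(g + 7)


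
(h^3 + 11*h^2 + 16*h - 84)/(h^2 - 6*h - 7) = (-h^3 - 11*h^2 - 16*h + 84)/(-h^2 + 6*h + 7)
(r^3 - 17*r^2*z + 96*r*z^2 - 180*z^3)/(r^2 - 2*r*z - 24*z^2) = (r^2 - 11*r*z + 30*z^2)/(r + 4*z)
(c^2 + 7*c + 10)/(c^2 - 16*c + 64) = (c^2 + 7*c + 10)/(c^2 - 16*c + 64)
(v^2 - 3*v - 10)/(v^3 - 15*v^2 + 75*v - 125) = (v + 2)/(v^2 - 10*v + 25)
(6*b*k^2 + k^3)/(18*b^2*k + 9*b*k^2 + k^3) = k/(3*b + k)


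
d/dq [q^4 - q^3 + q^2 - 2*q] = 4*q^3 - 3*q^2 + 2*q - 2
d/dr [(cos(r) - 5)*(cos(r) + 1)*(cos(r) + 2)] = (-3*cos(r)^2 + 4*cos(r) + 13)*sin(r)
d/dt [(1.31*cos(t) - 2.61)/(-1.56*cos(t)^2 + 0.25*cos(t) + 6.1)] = (-2.0436*cos(t)^2 + 8.1432*cos(t) - 8.6435)*sin(t)/(2.4336*cos(t)^4 - 0.78*cos(t)^3 - 18.9695*cos(t)^2 + 3.05*cos(t) + 37.21)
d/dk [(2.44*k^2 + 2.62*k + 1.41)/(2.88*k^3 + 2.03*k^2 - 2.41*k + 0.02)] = (-7.0272*k^4 - 15.0912*k^3 - 23.3814*k^2 - 5.627*k + 3.4505)/(8.2944*k^6 + 11.6928*k^5 - 9.7607*k^4 - 9.6694*k^3 + 5.8893*k^2 - 0.0964*k + 0.0004)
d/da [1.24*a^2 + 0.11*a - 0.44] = 2.48*a + 0.11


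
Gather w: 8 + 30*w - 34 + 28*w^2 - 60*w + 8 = 28*w^2 - 30*w - 18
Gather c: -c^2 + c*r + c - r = -c^2 + c*(r + 1) - r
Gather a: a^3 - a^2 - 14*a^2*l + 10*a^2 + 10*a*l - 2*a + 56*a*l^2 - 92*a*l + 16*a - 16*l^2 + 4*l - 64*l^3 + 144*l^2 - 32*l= a^3 + a^2*(9 - 14*l) + a*(56*l^2 - 82*l + 14) - 64*l^3 + 128*l^2 - 28*l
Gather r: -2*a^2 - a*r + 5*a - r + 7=-2*a^2 + 5*a + r*(-a - 1) + 7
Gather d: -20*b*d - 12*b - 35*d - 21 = -12*b + d*(-20*b - 35) - 21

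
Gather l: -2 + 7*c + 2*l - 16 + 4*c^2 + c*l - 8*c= 4*c^2 - c + l*(c + 2) - 18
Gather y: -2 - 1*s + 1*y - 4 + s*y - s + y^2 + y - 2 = -2*s + y^2 + y*(s + 2) - 8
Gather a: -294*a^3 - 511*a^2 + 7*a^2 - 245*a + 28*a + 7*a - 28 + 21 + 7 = -294*a^3 - 504*a^2 - 210*a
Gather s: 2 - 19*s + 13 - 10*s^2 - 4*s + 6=-10*s^2 - 23*s + 21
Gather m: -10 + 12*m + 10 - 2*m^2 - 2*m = -2*m^2 + 10*m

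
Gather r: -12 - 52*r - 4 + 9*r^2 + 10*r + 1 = 9*r^2 - 42*r - 15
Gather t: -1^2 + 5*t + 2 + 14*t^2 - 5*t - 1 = 14*t^2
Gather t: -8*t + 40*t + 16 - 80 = 32*t - 64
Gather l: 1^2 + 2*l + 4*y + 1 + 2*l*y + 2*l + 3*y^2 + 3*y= l*(2*y + 4) + 3*y^2 + 7*y + 2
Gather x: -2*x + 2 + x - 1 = 1 - x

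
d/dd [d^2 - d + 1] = 2*d - 1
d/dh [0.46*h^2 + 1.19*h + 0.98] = 0.92*h + 1.19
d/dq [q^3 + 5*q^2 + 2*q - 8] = 3*q^2 + 10*q + 2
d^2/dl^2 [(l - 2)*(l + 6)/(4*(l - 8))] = 42/(l^3 - 24*l^2 + 192*l - 512)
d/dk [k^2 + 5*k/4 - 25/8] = 2*k + 5/4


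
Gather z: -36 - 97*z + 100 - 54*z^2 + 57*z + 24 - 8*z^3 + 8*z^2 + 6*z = -8*z^3 - 46*z^2 - 34*z + 88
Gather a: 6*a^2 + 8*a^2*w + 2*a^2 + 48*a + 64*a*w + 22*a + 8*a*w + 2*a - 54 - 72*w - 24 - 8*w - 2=a^2*(8*w + 8) + a*(72*w + 72) - 80*w - 80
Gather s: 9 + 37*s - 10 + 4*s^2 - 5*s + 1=4*s^2 + 32*s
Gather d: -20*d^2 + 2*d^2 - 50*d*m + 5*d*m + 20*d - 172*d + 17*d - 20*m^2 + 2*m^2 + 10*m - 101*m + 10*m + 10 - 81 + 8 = -18*d^2 + d*(-45*m - 135) - 18*m^2 - 81*m - 63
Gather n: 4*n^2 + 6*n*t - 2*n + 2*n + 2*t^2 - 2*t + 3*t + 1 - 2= 4*n^2 + 6*n*t + 2*t^2 + t - 1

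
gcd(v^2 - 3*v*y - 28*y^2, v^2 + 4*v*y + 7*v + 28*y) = v + 4*y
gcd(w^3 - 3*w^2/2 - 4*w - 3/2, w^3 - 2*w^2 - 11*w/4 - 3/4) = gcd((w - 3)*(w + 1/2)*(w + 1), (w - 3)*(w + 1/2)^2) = w^2 - 5*w/2 - 3/2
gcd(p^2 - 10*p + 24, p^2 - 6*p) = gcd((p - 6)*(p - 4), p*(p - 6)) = p - 6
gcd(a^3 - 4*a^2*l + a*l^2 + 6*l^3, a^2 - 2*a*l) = a - 2*l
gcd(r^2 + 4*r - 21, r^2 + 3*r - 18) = r - 3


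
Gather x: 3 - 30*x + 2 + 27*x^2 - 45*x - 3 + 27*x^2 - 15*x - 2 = 54*x^2 - 90*x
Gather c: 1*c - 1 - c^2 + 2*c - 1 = -c^2 + 3*c - 2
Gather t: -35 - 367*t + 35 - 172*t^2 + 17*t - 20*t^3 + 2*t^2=-20*t^3 - 170*t^2 - 350*t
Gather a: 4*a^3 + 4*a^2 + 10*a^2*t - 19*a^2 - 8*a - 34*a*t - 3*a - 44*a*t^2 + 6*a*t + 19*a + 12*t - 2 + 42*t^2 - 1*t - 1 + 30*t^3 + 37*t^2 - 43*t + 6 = 4*a^3 + a^2*(10*t - 15) + a*(-44*t^2 - 28*t + 8) + 30*t^3 + 79*t^2 - 32*t + 3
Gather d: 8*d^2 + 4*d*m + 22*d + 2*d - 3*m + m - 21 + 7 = 8*d^2 + d*(4*m + 24) - 2*m - 14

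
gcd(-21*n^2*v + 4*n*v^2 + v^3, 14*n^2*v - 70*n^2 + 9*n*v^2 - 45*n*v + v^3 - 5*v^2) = 7*n + v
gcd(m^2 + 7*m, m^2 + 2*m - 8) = 1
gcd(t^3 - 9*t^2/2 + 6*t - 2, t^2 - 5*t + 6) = t - 2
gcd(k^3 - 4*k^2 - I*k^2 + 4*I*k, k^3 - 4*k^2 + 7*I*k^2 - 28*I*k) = k^2 - 4*k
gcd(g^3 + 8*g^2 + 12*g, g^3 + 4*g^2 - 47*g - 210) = g + 6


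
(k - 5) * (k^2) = k^3 - 5*k^2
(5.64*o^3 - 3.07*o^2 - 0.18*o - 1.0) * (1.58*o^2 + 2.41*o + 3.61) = 8.9112*o^5 + 8.7418*o^4 + 12.6773*o^3 - 13.0965*o^2 - 3.0598*o - 3.61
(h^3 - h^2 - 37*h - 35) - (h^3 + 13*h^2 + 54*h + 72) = -14*h^2 - 91*h - 107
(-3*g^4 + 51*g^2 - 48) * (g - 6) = -3*g^5 + 18*g^4 + 51*g^3 - 306*g^2 - 48*g + 288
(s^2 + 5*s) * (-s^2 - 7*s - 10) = -s^4 - 12*s^3 - 45*s^2 - 50*s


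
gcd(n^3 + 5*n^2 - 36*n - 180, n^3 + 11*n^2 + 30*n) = n^2 + 11*n + 30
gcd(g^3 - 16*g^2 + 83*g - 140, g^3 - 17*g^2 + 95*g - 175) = g^2 - 12*g + 35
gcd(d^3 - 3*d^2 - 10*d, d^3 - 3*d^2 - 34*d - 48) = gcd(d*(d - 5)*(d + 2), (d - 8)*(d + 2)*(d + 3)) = d + 2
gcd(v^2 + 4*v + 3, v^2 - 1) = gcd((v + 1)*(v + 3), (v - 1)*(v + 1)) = v + 1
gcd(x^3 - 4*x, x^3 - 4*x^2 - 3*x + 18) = x + 2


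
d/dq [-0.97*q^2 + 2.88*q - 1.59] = 2.88 - 1.94*q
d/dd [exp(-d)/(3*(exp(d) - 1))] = (1 - 2*exp(d))*exp(-d)/(3*(exp(2*d) - 2*exp(d) + 1))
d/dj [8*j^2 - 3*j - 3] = 16*j - 3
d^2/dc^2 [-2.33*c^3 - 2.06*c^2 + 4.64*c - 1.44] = -13.98*c - 4.12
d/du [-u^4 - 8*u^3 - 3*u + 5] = -4*u^3 - 24*u^2 - 3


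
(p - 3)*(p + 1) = p^2 - 2*p - 3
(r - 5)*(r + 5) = r^2 - 25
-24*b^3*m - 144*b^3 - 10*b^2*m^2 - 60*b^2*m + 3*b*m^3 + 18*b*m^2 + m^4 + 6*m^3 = (-3*b + m)*(2*b + m)*(4*b + m)*(m + 6)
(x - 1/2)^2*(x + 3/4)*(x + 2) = x^4 + 7*x^3/4 - x^2 - 13*x/16 + 3/8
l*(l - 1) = l^2 - l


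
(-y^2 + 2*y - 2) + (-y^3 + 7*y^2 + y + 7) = -y^3 + 6*y^2 + 3*y + 5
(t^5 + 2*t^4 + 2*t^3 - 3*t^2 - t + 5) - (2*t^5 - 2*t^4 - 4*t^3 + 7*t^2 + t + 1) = -t^5 + 4*t^4 + 6*t^3 - 10*t^2 - 2*t + 4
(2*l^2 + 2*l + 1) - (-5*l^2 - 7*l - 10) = 7*l^2 + 9*l + 11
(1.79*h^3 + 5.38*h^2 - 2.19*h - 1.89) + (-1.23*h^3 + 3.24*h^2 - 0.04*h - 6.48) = 0.56*h^3 + 8.62*h^2 - 2.23*h - 8.37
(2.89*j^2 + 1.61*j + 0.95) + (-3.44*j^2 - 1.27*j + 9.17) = -0.55*j^2 + 0.34*j + 10.12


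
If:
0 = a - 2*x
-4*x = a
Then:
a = 0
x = 0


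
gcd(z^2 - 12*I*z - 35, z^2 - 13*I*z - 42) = z - 7*I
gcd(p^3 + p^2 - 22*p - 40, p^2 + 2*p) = p + 2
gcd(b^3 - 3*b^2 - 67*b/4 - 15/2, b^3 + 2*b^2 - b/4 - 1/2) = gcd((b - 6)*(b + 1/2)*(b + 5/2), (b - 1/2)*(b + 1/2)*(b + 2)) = b + 1/2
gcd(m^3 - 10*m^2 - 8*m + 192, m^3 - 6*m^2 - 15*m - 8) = m - 8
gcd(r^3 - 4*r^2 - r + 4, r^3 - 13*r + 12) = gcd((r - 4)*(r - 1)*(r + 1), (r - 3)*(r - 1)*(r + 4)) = r - 1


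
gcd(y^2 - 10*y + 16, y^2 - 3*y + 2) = y - 2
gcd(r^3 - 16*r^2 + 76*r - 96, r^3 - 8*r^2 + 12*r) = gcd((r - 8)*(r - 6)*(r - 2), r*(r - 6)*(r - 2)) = r^2 - 8*r + 12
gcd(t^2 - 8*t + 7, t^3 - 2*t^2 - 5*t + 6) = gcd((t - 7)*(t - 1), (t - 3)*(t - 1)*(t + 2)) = t - 1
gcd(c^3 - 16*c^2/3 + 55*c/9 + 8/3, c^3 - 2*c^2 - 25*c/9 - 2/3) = c^2 - 8*c/3 - 1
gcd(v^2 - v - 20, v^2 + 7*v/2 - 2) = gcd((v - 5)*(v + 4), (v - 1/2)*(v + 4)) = v + 4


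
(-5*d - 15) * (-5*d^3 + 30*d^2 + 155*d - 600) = 25*d^4 - 75*d^3 - 1225*d^2 + 675*d + 9000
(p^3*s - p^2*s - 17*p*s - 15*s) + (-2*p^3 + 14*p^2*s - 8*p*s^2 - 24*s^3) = p^3*s - 2*p^3 + 13*p^2*s - 8*p*s^2 - 17*p*s - 24*s^3 - 15*s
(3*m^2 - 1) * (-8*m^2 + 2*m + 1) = -24*m^4 + 6*m^3 + 11*m^2 - 2*m - 1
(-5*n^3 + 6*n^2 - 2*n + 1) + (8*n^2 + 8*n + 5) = -5*n^3 + 14*n^2 + 6*n + 6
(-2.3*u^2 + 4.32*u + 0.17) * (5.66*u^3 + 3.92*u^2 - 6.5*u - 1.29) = -13.018*u^5 + 15.4352*u^4 + 32.8466*u^3 - 24.4466*u^2 - 6.6778*u - 0.2193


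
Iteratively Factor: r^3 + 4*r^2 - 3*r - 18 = (r + 3)*(r^2 + r - 6) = (r - 2)*(r + 3)*(r + 3)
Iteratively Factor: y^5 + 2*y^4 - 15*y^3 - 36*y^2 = (y + 3)*(y^4 - y^3 - 12*y^2) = (y - 4)*(y + 3)*(y^3 + 3*y^2) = y*(y - 4)*(y + 3)*(y^2 + 3*y) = y*(y - 4)*(y + 3)^2*(y)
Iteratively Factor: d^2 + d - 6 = (d - 2)*(d + 3)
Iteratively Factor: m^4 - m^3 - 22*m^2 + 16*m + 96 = (m + 2)*(m^3 - 3*m^2 - 16*m + 48) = (m - 4)*(m + 2)*(m^2 + m - 12) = (m - 4)*(m + 2)*(m + 4)*(m - 3)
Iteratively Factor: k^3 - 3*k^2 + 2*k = (k)*(k^2 - 3*k + 2) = k*(k - 1)*(k - 2)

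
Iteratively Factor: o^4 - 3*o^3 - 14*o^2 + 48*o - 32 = (o - 4)*(o^3 + o^2 - 10*o + 8) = (o - 4)*(o - 2)*(o^2 + 3*o - 4) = (o - 4)*(o - 2)*(o - 1)*(o + 4)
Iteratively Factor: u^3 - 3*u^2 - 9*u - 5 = (u + 1)*(u^2 - 4*u - 5) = (u - 5)*(u + 1)*(u + 1)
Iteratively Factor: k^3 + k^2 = (k)*(k^2 + k) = k^2*(k + 1)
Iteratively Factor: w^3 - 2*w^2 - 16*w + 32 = (w - 2)*(w^2 - 16) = (w - 2)*(w + 4)*(w - 4)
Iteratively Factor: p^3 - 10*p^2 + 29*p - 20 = (p - 1)*(p^2 - 9*p + 20) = (p - 5)*(p - 1)*(p - 4)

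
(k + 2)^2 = k^2 + 4*k + 4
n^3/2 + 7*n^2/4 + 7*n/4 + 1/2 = (n/2 + 1/4)*(n + 1)*(n + 2)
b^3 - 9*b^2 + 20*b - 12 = (b - 6)*(b - 2)*(b - 1)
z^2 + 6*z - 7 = (z - 1)*(z + 7)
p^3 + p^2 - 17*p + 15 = (p - 3)*(p - 1)*(p + 5)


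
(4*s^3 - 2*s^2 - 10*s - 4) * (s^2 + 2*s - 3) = 4*s^5 + 6*s^4 - 26*s^3 - 18*s^2 + 22*s + 12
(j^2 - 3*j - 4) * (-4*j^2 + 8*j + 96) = -4*j^4 + 20*j^3 + 88*j^2 - 320*j - 384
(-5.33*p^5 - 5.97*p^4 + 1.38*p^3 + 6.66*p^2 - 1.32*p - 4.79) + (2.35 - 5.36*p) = -5.33*p^5 - 5.97*p^4 + 1.38*p^3 + 6.66*p^2 - 6.68*p - 2.44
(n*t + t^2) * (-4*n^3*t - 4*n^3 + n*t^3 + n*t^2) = -4*n^4*t^2 - 4*n^4*t - 4*n^3*t^3 - 4*n^3*t^2 + n^2*t^4 + n^2*t^3 + n*t^5 + n*t^4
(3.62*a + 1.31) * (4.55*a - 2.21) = 16.471*a^2 - 2.0397*a - 2.8951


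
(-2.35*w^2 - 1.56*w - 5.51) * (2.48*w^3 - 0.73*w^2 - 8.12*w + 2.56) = -5.828*w^5 - 2.1533*w^4 + 6.556*w^3 + 10.6735*w^2 + 40.7476*w - 14.1056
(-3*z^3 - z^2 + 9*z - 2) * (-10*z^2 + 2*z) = 30*z^5 + 4*z^4 - 92*z^3 + 38*z^2 - 4*z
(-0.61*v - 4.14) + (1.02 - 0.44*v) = -1.05*v - 3.12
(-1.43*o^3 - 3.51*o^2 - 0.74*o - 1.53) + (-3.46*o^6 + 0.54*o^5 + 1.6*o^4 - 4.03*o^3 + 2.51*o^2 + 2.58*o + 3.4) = -3.46*o^6 + 0.54*o^5 + 1.6*o^4 - 5.46*o^3 - 1.0*o^2 + 1.84*o + 1.87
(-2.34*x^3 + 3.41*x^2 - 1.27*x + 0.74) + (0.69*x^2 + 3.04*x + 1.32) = -2.34*x^3 + 4.1*x^2 + 1.77*x + 2.06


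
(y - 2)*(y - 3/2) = y^2 - 7*y/2 + 3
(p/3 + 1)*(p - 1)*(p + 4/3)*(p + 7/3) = p^4/3 + 17*p^3/9 + 67*p^2/27 - 43*p/27 - 28/9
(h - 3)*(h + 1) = h^2 - 2*h - 3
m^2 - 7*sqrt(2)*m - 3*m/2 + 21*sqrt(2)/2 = (m - 3/2)*(m - 7*sqrt(2))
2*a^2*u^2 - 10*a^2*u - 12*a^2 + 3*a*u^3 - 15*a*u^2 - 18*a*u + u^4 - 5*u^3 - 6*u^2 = (a + u)*(2*a + u)*(u - 6)*(u + 1)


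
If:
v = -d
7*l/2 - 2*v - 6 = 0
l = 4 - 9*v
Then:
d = -16/67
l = 124/67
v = 16/67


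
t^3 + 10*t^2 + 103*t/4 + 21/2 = (t + 1/2)*(t + 7/2)*(t + 6)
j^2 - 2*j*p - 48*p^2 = (j - 8*p)*(j + 6*p)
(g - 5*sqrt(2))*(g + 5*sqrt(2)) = g^2 - 50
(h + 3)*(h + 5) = h^2 + 8*h + 15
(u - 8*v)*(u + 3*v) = u^2 - 5*u*v - 24*v^2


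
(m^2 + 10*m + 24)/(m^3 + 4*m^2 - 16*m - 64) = (m + 6)/(m^2 - 16)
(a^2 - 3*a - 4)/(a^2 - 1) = (a - 4)/(a - 1)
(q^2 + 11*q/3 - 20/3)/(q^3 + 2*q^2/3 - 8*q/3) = (q + 5)/(q*(q + 2))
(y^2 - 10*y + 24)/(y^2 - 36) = (y - 4)/(y + 6)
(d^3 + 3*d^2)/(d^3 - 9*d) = d/(d - 3)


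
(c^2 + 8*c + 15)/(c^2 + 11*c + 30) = (c + 3)/(c + 6)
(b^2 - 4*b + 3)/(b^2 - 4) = (b^2 - 4*b + 3)/(b^2 - 4)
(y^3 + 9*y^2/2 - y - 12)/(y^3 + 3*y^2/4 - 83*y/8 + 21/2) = 4*(y + 2)/(4*y - 7)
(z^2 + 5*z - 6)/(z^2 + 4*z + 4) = (z^2 + 5*z - 6)/(z^2 + 4*z + 4)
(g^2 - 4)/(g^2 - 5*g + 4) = (g^2 - 4)/(g^2 - 5*g + 4)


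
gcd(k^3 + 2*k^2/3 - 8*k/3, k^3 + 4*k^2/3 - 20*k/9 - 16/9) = k^2 + 2*k/3 - 8/3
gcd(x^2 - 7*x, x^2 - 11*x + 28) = x - 7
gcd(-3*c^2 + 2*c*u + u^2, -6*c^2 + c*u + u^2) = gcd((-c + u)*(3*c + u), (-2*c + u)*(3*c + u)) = 3*c + u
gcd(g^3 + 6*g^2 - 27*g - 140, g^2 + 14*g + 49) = g + 7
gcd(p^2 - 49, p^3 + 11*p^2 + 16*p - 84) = p + 7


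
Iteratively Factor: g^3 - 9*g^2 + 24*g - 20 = (g - 5)*(g^2 - 4*g + 4) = (g - 5)*(g - 2)*(g - 2)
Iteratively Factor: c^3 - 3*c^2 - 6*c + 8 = (c + 2)*(c^2 - 5*c + 4) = (c - 4)*(c + 2)*(c - 1)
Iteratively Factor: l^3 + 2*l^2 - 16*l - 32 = (l - 4)*(l^2 + 6*l + 8) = (l - 4)*(l + 4)*(l + 2)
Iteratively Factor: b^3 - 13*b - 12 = (b + 1)*(b^2 - b - 12) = (b + 1)*(b + 3)*(b - 4)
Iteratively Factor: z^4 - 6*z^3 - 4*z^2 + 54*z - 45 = (z - 3)*(z^3 - 3*z^2 - 13*z + 15) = (z - 3)*(z + 3)*(z^2 - 6*z + 5) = (z - 5)*(z - 3)*(z + 3)*(z - 1)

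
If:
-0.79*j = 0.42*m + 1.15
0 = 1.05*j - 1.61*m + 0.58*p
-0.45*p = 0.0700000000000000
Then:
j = -1.06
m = -0.75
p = -0.16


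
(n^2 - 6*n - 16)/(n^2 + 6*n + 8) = (n - 8)/(n + 4)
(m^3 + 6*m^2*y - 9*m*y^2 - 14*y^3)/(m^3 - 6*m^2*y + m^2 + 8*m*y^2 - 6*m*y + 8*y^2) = (-m^2 - 8*m*y - 7*y^2)/(-m^2 + 4*m*y - m + 4*y)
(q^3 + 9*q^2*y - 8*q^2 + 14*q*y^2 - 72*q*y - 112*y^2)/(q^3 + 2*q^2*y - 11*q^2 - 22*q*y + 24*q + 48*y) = (q + 7*y)/(q - 3)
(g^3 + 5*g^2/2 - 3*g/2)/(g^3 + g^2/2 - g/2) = (g + 3)/(g + 1)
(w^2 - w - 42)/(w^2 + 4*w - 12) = (w - 7)/(w - 2)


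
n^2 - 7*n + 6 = (n - 6)*(n - 1)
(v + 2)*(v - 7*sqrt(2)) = v^2 - 7*sqrt(2)*v + 2*v - 14*sqrt(2)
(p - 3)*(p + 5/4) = p^2 - 7*p/4 - 15/4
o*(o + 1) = o^2 + o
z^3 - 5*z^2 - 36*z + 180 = (z - 6)*(z - 5)*(z + 6)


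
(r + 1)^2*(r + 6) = r^3 + 8*r^2 + 13*r + 6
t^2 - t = t*(t - 1)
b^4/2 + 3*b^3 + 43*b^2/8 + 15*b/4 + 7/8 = (b/2 + 1/2)*(b + 1/2)*(b + 1)*(b + 7/2)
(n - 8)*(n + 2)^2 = n^3 - 4*n^2 - 28*n - 32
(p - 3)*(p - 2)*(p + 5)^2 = p^4 + 5*p^3 - 19*p^2 - 65*p + 150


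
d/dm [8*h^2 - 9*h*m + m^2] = -9*h + 2*m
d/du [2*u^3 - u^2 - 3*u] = 6*u^2 - 2*u - 3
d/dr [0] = 0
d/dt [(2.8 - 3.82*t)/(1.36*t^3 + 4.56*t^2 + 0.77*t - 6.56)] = (10.3904*t^3 + 5.9952*t^2 - 25.536*t + 22.9032)/(1.8496*t^6 + 12.4032*t^5 + 22.888*t^4 - 10.8208*t^3 - 59.2343*t^2 - 10.1024*t + 43.0336)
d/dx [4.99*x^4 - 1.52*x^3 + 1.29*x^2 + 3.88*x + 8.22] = 19.96*x^3 - 4.56*x^2 + 2.58*x + 3.88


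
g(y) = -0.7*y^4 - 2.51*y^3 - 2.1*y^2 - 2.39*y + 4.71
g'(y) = -2.8*y^3 - 7.53*y^2 - 4.2*y - 2.39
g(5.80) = -1361.68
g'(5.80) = -826.37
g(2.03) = -41.68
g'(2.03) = -65.37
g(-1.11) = 7.15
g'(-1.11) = -3.18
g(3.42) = -224.19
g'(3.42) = -216.83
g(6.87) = -2483.96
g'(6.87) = -1294.52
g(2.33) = -64.64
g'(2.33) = -88.47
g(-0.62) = 5.88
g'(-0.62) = -2.01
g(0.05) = 4.58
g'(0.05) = -2.62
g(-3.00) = 4.05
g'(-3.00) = 18.04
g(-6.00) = -421.59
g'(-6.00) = 356.53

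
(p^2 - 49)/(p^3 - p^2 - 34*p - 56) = (p + 7)/(p^2 + 6*p + 8)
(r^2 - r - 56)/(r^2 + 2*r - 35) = (r - 8)/(r - 5)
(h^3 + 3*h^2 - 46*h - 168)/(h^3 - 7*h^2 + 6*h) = (h^3 + 3*h^2 - 46*h - 168)/(h*(h^2 - 7*h + 6))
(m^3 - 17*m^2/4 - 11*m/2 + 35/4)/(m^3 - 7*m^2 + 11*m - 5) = (m + 7/4)/(m - 1)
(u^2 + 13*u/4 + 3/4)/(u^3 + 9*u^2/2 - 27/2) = (4*u + 1)/(2*(2*u^2 + 3*u - 9))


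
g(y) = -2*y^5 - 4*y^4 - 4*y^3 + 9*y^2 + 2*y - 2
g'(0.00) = 2.00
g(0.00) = -2.00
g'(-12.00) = -181654.00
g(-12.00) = 422902.00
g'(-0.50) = -8.62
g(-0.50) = -0.44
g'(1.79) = -198.66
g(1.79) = -70.34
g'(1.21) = -43.57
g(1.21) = -7.25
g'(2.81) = -1020.67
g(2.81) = -613.86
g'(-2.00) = -114.00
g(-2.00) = 62.00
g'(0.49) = 5.48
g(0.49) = 0.38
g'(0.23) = 5.28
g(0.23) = -1.13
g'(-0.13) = -0.51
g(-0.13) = -2.10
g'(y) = -10*y^4 - 16*y^3 - 12*y^2 + 18*y + 2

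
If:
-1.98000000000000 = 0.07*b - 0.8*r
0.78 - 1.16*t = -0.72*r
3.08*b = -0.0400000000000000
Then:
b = -0.01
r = 2.47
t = 2.21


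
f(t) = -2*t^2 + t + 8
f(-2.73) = -9.64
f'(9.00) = -35.00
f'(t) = 1 - 4*t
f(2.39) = -1.03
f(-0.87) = 5.62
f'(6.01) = -23.04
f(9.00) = -145.00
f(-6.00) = -70.00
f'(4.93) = -18.72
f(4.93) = -35.68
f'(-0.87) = 4.48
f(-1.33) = 3.13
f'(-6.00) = 25.00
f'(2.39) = -8.56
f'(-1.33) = 6.32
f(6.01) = -58.23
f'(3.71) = -13.84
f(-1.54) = 1.72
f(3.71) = -15.82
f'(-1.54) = 7.16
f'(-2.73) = 11.92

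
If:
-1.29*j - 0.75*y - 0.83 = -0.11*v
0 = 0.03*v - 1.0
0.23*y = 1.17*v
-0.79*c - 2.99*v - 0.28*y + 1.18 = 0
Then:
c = -184.77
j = -96.39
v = 33.33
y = 169.57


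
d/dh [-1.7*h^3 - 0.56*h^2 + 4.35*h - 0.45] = -5.1*h^2 - 1.12*h + 4.35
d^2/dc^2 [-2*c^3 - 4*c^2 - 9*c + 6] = -12*c - 8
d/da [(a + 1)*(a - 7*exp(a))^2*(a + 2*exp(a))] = (a - 7*exp(a))*((a + 1)*(a - 7*exp(a))*(2*exp(a) + 1) - 2*(a + 1)*(a + 2*exp(a))*(7*exp(a) - 1) + (a - 7*exp(a))*(a + 2*exp(a)))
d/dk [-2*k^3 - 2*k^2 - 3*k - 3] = -6*k^2 - 4*k - 3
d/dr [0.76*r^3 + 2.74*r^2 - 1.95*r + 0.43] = 2.28*r^2 + 5.48*r - 1.95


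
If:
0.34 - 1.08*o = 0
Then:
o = 0.31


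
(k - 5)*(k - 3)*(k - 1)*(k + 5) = k^4 - 4*k^3 - 22*k^2 + 100*k - 75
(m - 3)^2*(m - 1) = m^3 - 7*m^2 + 15*m - 9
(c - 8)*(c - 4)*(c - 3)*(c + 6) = c^4 - 9*c^3 - 22*c^2 + 312*c - 576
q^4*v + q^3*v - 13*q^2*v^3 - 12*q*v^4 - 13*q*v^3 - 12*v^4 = (q - 4*v)*(q + v)*(q + 3*v)*(q*v + v)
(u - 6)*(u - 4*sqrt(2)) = u^2 - 6*u - 4*sqrt(2)*u + 24*sqrt(2)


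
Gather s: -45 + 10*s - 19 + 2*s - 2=12*s - 66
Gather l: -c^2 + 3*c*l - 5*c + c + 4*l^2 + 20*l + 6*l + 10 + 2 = -c^2 - 4*c + 4*l^2 + l*(3*c + 26) + 12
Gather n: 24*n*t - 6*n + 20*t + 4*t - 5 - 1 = n*(24*t - 6) + 24*t - 6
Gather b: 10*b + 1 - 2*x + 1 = 10*b - 2*x + 2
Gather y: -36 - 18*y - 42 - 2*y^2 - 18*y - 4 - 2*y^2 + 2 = -4*y^2 - 36*y - 80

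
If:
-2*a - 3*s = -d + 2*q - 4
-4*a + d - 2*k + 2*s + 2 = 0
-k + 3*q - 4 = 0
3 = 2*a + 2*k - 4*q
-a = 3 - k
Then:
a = 19/8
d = 55/4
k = 43/8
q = 25/8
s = 9/4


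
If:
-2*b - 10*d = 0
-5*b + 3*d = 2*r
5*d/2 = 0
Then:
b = 0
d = 0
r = 0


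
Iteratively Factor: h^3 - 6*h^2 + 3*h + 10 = (h - 2)*(h^2 - 4*h - 5) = (h - 5)*(h - 2)*(h + 1)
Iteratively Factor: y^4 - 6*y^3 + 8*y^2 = (y)*(y^3 - 6*y^2 + 8*y) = y^2*(y^2 - 6*y + 8) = y^2*(y - 4)*(y - 2)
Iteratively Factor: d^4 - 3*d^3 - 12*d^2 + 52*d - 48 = (d + 4)*(d^3 - 7*d^2 + 16*d - 12) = (d - 3)*(d + 4)*(d^2 - 4*d + 4) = (d - 3)*(d - 2)*(d + 4)*(d - 2)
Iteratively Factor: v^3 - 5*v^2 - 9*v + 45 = (v + 3)*(v^2 - 8*v + 15) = (v - 3)*(v + 3)*(v - 5)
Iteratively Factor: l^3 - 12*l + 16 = (l - 2)*(l^2 + 2*l - 8) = (l - 2)*(l + 4)*(l - 2)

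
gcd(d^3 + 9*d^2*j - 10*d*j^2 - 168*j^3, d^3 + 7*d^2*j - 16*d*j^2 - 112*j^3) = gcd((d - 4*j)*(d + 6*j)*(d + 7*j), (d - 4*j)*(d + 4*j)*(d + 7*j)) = d^2 + 3*d*j - 28*j^2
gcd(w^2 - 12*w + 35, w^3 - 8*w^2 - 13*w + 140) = w^2 - 12*w + 35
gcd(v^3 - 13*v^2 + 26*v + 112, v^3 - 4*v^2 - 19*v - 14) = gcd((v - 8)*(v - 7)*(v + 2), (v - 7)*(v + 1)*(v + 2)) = v^2 - 5*v - 14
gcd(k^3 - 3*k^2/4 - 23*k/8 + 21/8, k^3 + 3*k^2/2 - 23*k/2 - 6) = 1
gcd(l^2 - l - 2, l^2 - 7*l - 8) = l + 1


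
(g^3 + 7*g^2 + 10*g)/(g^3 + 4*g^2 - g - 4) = g*(g^2 + 7*g + 10)/(g^3 + 4*g^2 - g - 4)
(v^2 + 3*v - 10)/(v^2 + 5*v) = (v - 2)/v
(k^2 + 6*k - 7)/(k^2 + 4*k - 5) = (k + 7)/(k + 5)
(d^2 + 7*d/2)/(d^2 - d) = (d + 7/2)/(d - 1)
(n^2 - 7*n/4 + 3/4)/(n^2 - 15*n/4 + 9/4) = (n - 1)/(n - 3)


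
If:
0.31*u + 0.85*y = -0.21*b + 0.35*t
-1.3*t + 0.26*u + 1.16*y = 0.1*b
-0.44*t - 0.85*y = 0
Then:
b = 8.66036533559898*y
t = -1.93181818181818*y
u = -10.7897196261682*y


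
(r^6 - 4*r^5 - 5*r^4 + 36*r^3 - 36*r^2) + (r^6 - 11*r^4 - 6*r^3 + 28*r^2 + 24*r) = 2*r^6 - 4*r^5 - 16*r^4 + 30*r^3 - 8*r^2 + 24*r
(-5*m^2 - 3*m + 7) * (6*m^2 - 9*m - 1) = -30*m^4 + 27*m^3 + 74*m^2 - 60*m - 7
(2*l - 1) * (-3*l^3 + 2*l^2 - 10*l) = -6*l^4 + 7*l^3 - 22*l^2 + 10*l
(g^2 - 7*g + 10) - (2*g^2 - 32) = -g^2 - 7*g + 42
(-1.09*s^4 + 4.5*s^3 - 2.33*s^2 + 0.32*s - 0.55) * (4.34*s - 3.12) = -4.7306*s^5 + 22.9308*s^4 - 24.1522*s^3 + 8.6584*s^2 - 3.3854*s + 1.716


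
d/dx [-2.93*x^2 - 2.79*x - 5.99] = -5.86*x - 2.79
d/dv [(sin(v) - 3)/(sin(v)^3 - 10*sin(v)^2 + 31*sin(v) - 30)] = (7 - 2*sin(v))*cos(v)/((sin(v) - 5)^2*(sin(v) - 2)^2)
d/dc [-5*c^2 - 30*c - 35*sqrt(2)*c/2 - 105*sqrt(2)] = -10*c - 30 - 35*sqrt(2)/2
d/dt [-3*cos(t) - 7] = 3*sin(t)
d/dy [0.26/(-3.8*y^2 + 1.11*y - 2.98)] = (1.976*y - 0.2886)/(3.8*y^2 - 1.11*y + 2.98)^2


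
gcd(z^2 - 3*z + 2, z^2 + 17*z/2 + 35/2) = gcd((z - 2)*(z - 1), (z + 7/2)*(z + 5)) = 1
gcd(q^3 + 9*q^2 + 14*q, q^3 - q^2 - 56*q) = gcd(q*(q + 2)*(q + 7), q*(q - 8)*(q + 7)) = q^2 + 7*q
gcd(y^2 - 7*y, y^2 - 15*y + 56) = y - 7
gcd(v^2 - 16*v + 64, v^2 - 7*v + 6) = 1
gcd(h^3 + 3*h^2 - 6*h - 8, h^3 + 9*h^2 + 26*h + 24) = h + 4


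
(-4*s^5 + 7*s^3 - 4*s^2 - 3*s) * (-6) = 24*s^5 - 42*s^3 + 24*s^2 + 18*s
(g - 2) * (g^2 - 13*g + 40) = g^3 - 15*g^2 + 66*g - 80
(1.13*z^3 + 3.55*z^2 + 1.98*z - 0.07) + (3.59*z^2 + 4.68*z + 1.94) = 1.13*z^3 + 7.14*z^2 + 6.66*z + 1.87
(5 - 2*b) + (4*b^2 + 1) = 4*b^2 - 2*b + 6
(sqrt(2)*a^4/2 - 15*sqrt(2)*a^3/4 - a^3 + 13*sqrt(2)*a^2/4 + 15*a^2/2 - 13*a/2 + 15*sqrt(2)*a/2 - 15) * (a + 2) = sqrt(2)*a^5/2 - 11*sqrt(2)*a^4/4 - a^4 - 17*sqrt(2)*a^3/4 + 11*a^3/2 + 17*a^2/2 + 14*sqrt(2)*a^2 - 28*a + 15*sqrt(2)*a - 30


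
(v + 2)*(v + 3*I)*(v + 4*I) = v^3 + 2*v^2 + 7*I*v^2 - 12*v + 14*I*v - 24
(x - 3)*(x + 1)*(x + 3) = x^3 + x^2 - 9*x - 9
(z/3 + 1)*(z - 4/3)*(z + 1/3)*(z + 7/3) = z^4/3 + 13*z^3/9 + 11*z^2/27 - 253*z/81 - 28/27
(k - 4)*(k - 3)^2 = k^3 - 10*k^2 + 33*k - 36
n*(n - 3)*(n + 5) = n^3 + 2*n^2 - 15*n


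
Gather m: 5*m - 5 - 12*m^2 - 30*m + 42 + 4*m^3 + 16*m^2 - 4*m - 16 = 4*m^3 + 4*m^2 - 29*m + 21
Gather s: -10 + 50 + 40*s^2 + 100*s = 40*s^2 + 100*s + 40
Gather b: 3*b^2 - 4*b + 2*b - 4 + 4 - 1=3*b^2 - 2*b - 1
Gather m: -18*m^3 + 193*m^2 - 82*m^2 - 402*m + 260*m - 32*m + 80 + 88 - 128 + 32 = -18*m^3 + 111*m^2 - 174*m + 72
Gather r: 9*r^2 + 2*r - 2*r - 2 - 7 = 9*r^2 - 9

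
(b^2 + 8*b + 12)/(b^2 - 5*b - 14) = (b + 6)/(b - 7)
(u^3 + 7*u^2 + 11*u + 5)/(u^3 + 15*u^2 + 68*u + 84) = (u^3 + 7*u^2 + 11*u + 5)/(u^3 + 15*u^2 + 68*u + 84)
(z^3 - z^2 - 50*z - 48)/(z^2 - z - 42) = (z^2 - 7*z - 8)/(z - 7)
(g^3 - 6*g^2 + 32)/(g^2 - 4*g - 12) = (g^2 - 8*g + 16)/(g - 6)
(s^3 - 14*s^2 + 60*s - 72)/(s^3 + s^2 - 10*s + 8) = (s^2 - 12*s + 36)/(s^2 + 3*s - 4)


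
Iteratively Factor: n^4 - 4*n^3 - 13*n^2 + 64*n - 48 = (n - 4)*(n^3 - 13*n + 12) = (n - 4)*(n - 1)*(n^2 + n - 12) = (n - 4)*(n - 3)*(n - 1)*(n + 4)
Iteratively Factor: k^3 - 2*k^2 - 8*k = (k)*(k^2 - 2*k - 8) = k*(k + 2)*(k - 4)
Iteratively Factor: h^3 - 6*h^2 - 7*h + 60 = (h + 3)*(h^2 - 9*h + 20) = (h - 5)*(h + 3)*(h - 4)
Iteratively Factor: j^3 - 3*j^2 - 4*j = (j - 4)*(j^2 + j) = (j - 4)*(j + 1)*(j)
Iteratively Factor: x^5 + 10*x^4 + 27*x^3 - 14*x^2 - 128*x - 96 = (x - 2)*(x^4 + 12*x^3 + 51*x^2 + 88*x + 48) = (x - 2)*(x + 4)*(x^3 + 8*x^2 + 19*x + 12) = (x - 2)*(x + 4)^2*(x^2 + 4*x + 3) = (x - 2)*(x + 3)*(x + 4)^2*(x + 1)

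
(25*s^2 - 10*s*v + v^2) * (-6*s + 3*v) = -150*s^3 + 135*s^2*v - 36*s*v^2 + 3*v^3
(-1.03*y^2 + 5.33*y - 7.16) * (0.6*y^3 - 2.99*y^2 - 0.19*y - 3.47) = -0.618*y^5 + 6.2777*y^4 - 20.037*y^3 + 23.9698*y^2 - 17.1347*y + 24.8452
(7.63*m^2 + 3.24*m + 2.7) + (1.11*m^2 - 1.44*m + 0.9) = 8.74*m^2 + 1.8*m + 3.6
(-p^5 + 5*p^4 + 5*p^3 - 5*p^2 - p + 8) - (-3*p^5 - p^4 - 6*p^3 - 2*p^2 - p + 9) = 2*p^5 + 6*p^4 + 11*p^3 - 3*p^2 - 1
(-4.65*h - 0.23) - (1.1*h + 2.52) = -5.75*h - 2.75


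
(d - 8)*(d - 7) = d^2 - 15*d + 56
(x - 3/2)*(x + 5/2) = x^2 + x - 15/4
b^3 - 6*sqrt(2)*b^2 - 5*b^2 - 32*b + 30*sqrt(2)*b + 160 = (b - 5)*(b - 8*sqrt(2))*(b + 2*sqrt(2))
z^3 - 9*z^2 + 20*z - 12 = (z - 6)*(z - 2)*(z - 1)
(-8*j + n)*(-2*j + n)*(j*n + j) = 16*j^3*n + 16*j^3 - 10*j^2*n^2 - 10*j^2*n + j*n^3 + j*n^2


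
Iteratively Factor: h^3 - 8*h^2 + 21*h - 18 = (h - 3)*(h^2 - 5*h + 6) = (h - 3)^2*(h - 2)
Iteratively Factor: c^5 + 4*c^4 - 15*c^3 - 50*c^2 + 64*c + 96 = (c - 2)*(c^4 + 6*c^3 - 3*c^2 - 56*c - 48) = (c - 2)*(c + 1)*(c^3 + 5*c^2 - 8*c - 48) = (c - 3)*(c - 2)*(c + 1)*(c^2 + 8*c + 16) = (c - 3)*(c - 2)*(c + 1)*(c + 4)*(c + 4)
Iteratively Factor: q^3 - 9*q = (q)*(q^2 - 9) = q*(q + 3)*(q - 3)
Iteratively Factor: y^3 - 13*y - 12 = (y + 3)*(y^2 - 3*y - 4) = (y + 1)*(y + 3)*(y - 4)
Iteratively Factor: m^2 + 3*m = (m + 3)*(m)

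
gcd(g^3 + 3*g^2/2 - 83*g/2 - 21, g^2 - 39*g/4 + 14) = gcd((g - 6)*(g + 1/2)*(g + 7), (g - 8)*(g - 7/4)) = 1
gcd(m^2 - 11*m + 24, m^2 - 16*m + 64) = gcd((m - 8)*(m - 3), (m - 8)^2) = m - 8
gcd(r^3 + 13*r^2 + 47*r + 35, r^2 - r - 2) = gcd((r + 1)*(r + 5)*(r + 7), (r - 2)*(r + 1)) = r + 1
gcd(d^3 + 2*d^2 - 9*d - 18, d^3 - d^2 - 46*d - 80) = d + 2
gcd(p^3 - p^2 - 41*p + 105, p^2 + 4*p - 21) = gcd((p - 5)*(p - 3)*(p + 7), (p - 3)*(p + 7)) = p^2 + 4*p - 21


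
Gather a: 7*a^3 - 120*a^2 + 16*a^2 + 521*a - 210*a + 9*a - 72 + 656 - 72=7*a^3 - 104*a^2 + 320*a + 512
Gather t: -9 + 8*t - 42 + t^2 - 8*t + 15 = t^2 - 36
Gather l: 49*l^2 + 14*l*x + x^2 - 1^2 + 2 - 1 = 49*l^2 + 14*l*x + x^2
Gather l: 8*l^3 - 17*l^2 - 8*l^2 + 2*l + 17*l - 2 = 8*l^3 - 25*l^2 + 19*l - 2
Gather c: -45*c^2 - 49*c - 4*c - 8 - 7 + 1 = -45*c^2 - 53*c - 14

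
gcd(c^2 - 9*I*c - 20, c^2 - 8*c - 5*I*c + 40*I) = c - 5*I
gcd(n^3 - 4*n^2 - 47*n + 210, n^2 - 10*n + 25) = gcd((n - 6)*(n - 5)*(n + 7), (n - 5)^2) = n - 5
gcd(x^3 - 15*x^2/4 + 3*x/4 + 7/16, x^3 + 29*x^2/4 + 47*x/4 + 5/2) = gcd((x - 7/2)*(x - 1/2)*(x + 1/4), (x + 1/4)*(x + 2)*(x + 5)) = x + 1/4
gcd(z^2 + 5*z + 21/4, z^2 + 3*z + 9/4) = z + 3/2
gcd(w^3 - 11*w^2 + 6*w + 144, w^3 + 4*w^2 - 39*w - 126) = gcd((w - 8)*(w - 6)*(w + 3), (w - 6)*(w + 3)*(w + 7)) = w^2 - 3*w - 18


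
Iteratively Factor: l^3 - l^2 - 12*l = (l + 3)*(l^2 - 4*l) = (l - 4)*(l + 3)*(l)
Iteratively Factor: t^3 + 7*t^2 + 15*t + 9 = (t + 3)*(t^2 + 4*t + 3) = (t + 1)*(t + 3)*(t + 3)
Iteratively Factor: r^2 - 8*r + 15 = (r - 3)*(r - 5)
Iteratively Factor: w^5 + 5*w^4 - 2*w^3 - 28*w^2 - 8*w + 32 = (w + 2)*(w^4 + 3*w^3 - 8*w^2 - 12*w + 16) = (w - 2)*(w + 2)*(w^3 + 5*w^2 + 2*w - 8) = (w - 2)*(w - 1)*(w + 2)*(w^2 + 6*w + 8) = (w - 2)*(w - 1)*(w + 2)^2*(w + 4)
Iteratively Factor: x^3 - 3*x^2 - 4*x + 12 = (x + 2)*(x^2 - 5*x + 6) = (x - 3)*(x + 2)*(x - 2)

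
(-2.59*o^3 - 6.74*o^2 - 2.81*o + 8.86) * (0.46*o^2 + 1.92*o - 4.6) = -1.1914*o^5 - 8.0732*o^4 - 2.3194*o^3 + 29.6844*o^2 + 29.9372*o - 40.756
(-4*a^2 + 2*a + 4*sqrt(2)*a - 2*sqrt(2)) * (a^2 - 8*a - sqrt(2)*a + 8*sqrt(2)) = -4*a^4 + 8*sqrt(2)*a^3 + 34*a^3 - 68*sqrt(2)*a^2 - 24*a^2 + 32*sqrt(2)*a + 68*a - 32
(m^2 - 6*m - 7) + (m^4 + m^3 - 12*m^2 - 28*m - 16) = m^4 + m^3 - 11*m^2 - 34*m - 23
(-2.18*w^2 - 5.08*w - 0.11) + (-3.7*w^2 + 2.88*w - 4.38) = -5.88*w^2 - 2.2*w - 4.49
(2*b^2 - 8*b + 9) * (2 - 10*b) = -20*b^3 + 84*b^2 - 106*b + 18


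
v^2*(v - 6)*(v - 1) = v^4 - 7*v^3 + 6*v^2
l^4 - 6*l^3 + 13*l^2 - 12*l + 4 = (l - 2)^2*(l - 1)^2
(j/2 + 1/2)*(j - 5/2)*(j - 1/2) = j^3/2 - j^2 - 7*j/8 + 5/8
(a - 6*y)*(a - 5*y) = a^2 - 11*a*y + 30*y^2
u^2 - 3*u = u*(u - 3)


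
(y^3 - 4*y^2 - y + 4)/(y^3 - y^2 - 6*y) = (-y^3 + 4*y^2 + y - 4)/(y*(-y^2 + y + 6))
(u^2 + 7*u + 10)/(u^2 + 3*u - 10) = (u + 2)/(u - 2)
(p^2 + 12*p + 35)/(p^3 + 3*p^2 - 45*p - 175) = (p + 7)/(p^2 - 2*p - 35)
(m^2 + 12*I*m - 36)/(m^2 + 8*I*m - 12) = (m + 6*I)/(m + 2*I)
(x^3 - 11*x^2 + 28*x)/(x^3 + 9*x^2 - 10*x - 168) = x*(x - 7)/(x^2 + 13*x + 42)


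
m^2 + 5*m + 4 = (m + 1)*(m + 4)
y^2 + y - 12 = (y - 3)*(y + 4)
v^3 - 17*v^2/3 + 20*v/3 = v*(v - 4)*(v - 5/3)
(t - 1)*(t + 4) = t^2 + 3*t - 4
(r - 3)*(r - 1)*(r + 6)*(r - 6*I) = r^4 + 2*r^3 - 6*I*r^3 - 21*r^2 - 12*I*r^2 + 18*r + 126*I*r - 108*I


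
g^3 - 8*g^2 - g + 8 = (g - 8)*(g - 1)*(g + 1)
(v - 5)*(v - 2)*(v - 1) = v^3 - 8*v^2 + 17*v - 10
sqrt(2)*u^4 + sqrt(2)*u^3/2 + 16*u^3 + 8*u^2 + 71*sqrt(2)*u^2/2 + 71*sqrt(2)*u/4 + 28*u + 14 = (u + sqrt(2)/2)*(u + 7*sqrt(2)/2)*(u + 4*sqrt(2))*(sqrt(2)*u + sqrt(2)/2)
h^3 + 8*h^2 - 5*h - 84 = (h - 3)*(h + 4)*(h + 7)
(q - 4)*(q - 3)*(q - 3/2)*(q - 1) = q^4 - 19*q^3/2 + 31*q^2 - 81*q/2 + 18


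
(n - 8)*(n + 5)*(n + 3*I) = n^3 - 3*n^2 + 3*I*n^2 - 40*n - 9*I*n - 120*I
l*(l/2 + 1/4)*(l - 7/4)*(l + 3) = l^4/2 + 7*l^3/8 - 37*l^2/16 - 21*l/16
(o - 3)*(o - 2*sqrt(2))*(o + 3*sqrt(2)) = o^3 - 3*o^2 + sqrt(2)*o^2 - 12*o - 3*sqrt(2)*o + 36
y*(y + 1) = y^2 + y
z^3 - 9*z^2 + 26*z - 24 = (z - 4)*(z - 3)*(z - 2)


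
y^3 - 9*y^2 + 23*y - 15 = (y - 5)*(y - 3)*(y - 1)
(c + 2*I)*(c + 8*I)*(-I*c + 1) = -I*c^3 + 11*c^2 + 26*I*c - 16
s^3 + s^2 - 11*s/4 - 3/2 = (s - 3/2)*(s + 1/2)*(s + 2)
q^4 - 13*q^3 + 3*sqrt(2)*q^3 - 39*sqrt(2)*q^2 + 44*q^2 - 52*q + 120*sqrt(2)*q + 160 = (q - 8)*(q - 5)*(q + sqrt(2))*(q + 2*sqrt(2))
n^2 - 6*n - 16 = (n - 8)*(n + 2)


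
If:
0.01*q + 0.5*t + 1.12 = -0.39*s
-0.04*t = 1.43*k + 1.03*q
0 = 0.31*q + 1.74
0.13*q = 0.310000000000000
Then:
No Solution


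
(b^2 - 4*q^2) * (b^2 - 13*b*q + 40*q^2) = b^4 - 13*b^3*q + 36*b^2*q^2 + 52*b*q^3 - 160*q^4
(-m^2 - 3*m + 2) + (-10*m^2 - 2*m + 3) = -11*m^2 - 5*m + 5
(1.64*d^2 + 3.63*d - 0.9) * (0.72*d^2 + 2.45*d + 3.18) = 1.1808*d^4 + 6.6316*d^3 + 13.4607*d^2 + 9.3384*d - 2.862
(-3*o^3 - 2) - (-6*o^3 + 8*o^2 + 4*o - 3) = 3*o^3 - 8*o^2 - 4*o + 1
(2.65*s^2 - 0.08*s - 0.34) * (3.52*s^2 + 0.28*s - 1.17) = 9.328*s^4 + 0.4604*s^3 - 4.3197*s^2 - 0.00160000000000002*s + 0.3978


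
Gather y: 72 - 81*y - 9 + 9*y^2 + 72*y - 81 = 9*y^2 - 9*y - 18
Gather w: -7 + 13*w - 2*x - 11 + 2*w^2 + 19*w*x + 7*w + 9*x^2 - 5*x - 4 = 2*w^2 + w*(19*x + 20) + 9*x^2 - 7*x - 22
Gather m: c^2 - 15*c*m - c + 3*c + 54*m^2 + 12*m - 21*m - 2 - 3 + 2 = c^2 + 2*c + 54*m^2 + m*(-15*c - 9) - 3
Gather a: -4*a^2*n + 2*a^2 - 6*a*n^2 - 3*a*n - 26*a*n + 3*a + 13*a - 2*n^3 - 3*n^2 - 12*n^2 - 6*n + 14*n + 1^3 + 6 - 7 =a^2*(2 - 4*n) + a*(-6*n^2 - 29*n + 16) - 2*n^3 - 15*n^2 + 8*n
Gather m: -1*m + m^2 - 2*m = m^2 - 3*m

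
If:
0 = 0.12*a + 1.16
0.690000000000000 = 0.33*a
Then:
No Solution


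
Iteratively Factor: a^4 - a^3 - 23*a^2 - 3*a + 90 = (a + 3)*(a^3 - 4*a^2 - 11*a + 30) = (a + 3)^2*(a^2 - 7*a + 10) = (a - 5)*(a + 3)^2*(a - 2)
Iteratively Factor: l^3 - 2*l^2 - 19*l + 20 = (l + 4)*(l^2 - 6*l + 5) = (l - 5)*(l + 4)*(l - 1)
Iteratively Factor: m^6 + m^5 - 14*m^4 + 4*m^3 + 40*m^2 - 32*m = (m + 2)*(m^5 - m^4 - 12*m^3 + 28*m^2 - 16*m) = m*(m + 2)*(m^4 - m^3 - 12*m^2 + 28*m - 16) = m*(m - 2)*(m + 2)*(m^3 + m^2 - 10*m + 8) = m*(m - 2)*(m - 1)*(m + 2)*(m^2 + 2*m - 8) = m*(m - 2)^2*(m - 1)*(m + 2)*(m + 4)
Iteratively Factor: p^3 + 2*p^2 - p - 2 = (p + 2)*(p^2 - 1) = (p - 1)*(p + 2)*(p + 1)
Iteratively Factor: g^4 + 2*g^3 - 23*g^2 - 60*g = (g + 4)*(g^3 - 2*g^2 - 15*g) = (g - 5)*(g + 4)*(g^2 + 3*g) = g*(g - 5)*(g + 4)*(g + 3)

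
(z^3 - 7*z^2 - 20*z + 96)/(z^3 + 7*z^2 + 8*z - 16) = (z^2 - 11*z + 24)/(z^2 + 3*z - 4)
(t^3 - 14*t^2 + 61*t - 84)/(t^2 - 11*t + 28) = t - 3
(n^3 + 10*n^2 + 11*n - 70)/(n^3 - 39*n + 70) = (n + 5)/(n - 5)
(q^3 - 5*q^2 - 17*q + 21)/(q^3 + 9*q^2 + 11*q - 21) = (q - 7)/(q + 7)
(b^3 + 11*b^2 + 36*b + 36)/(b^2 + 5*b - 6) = (b^2 + 5*b + 6)/(b - 1)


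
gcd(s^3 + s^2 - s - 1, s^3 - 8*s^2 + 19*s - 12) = s - 1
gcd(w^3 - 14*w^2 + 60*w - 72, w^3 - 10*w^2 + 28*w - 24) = w^2 - 8*w + 12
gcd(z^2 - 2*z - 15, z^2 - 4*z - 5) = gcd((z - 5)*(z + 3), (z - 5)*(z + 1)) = z - 5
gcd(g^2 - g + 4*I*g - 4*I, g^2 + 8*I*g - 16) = g + 4*I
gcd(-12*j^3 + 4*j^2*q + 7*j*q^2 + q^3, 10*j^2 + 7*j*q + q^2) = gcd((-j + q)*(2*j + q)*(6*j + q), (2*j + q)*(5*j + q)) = 2*j + q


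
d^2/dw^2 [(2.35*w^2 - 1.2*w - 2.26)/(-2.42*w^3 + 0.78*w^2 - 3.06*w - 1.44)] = (-27.52508*w^6 + 42.16608*w^5 + 249.648168*w^4 + 18.864024*w^3 + 42.646176*w^2 - 71.531856*w + 27.079056)/(14.172488*w^9 - 13.703976*w^8 + 58.178736*w^7 - 9.83123999999999*w^6 + 57.255984*w^5 + 44.698392*w^4 + 23.085*w^3 + 35.598528*w^2 + 19.035648*w + 2.985984)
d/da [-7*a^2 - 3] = -14*a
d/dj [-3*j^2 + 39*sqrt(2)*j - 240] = -6*j + 39*sqrt(2)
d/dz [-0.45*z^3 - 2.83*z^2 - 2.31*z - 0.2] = -1.35*z^2 - 5.66*z - 2.31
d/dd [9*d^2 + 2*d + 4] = 18*d + 2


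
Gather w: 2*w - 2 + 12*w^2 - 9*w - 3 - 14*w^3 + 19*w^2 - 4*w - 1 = -14*w^3 + 31*w^2 - 11*w - 6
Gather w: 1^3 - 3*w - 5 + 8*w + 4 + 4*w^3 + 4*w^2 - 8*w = 4*w^3 + 4*w^2 - 3*w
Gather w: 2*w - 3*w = -w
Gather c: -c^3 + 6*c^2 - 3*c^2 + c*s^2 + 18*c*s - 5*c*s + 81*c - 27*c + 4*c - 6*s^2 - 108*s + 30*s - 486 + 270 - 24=-c^3 + 3*c^2 + c*(s^2 + 13*s + 58) - 6*s^2 - 78*s - 240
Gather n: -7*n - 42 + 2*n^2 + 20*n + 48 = 2*n^2 + 13*n + 6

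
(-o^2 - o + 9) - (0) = -o^2 - o + 9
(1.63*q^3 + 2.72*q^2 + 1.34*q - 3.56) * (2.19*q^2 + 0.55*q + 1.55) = 3.5697*q^5 + 6.8533*q^4 + 6.9571*q^3 - 2.8434*q^2 + 0.119*q - 5.518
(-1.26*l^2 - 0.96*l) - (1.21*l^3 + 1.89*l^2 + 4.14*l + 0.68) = -1.21*l^3 - 3.15*l^2 - 5.1*l - 0.68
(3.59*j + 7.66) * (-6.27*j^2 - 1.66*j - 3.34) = -22.5093*j^3 - 53.9876*j^2 - 24.7062*j - 25.5844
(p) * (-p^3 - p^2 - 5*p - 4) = -p^4 - p^3 - 5*p^2 - 4*p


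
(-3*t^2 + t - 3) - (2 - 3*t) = -3*t^2 + 4*t - 5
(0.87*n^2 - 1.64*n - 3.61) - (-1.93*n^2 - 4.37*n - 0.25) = 2.8*n^2 + 2.73*n - 3.36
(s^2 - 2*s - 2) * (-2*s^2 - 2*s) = -2*s^4 + 2*s^3 + 8*s^2 + 4*s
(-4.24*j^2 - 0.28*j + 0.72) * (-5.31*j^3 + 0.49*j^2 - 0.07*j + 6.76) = 22.5144*j^5 - 0.5908*j^4 - 3.6636*j^3 - 28.29*j^2 - 1.9432*j + 4.8672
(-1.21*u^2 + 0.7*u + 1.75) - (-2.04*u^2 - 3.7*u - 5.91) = 0.83*u^2 + 4.4*u + 7.66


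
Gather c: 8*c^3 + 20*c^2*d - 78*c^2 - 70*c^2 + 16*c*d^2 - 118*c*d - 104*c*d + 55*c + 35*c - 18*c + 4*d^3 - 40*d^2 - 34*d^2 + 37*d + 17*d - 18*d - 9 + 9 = 8*c^3 + c^2*(20*d - 148) + c*(16*d^2 - 222*d + 72) + 4*d^3 - 74*d^2 + 36*d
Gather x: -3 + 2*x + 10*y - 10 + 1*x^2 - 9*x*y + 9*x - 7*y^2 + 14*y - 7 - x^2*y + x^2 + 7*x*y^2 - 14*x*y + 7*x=x^2*(2 - y) + x*(7*y^2 - 23*y + 18) - 7*y^2 + 24*y - 20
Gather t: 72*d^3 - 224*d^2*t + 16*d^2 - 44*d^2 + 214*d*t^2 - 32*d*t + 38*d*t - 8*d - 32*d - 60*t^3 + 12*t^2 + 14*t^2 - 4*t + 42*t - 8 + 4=72*d^3 - 28*d^2 - 40*d - 60*t^3 + t^2*(214*d + 26) + t*(-224*d^2 + 6*d + 38) - 4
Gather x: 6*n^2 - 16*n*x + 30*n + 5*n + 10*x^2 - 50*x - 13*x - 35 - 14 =6*n^2 + 35*n + 10*x^2 + x*(-16*n - 63) - 49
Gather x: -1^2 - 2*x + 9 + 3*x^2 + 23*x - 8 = 3*x^2 + 21*x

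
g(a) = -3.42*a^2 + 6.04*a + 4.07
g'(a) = 6.04 - 6.84*a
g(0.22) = 5.23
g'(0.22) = 4.54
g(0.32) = 5.65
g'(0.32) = 3.85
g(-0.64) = -1.20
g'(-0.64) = 10.42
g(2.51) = -2.32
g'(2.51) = -11.13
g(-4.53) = -93.47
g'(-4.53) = 37.03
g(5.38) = -62.42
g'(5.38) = -30.76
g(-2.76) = -38.65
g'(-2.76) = 24.92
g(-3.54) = -60.17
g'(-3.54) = 30.25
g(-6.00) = -155.29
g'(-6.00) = 47.08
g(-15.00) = -856.03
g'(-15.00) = 108.64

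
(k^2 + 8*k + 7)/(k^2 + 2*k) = (k^2 + 8*k + 7)/(k*(k + 2))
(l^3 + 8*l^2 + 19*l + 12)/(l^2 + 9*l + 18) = (l^2 + 5*l + 4)/(l + 6)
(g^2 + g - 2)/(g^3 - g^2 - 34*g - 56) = (g - 1)/(g^2 - 3*g - 28)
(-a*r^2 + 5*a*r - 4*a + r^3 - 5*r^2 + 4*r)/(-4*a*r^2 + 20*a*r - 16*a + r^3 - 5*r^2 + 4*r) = (-a + r)/(-4*a + r)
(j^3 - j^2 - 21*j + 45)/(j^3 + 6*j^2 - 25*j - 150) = (j^2 - 6*j + 9)/(j^2 + j - 30)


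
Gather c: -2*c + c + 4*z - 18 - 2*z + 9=-c + 2*z - 9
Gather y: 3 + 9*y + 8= 9*y + 11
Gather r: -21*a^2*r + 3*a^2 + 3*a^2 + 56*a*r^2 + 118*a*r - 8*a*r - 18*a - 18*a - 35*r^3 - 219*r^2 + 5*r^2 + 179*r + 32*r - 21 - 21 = 6*a^2 - 36*a - 35*r^3 + r^2*(56*a - 214) + r*(-21*a^2 + 110*a + 211) - 42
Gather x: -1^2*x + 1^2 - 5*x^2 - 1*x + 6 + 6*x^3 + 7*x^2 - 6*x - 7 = 6*x^3 + 2*x^2 - 8*x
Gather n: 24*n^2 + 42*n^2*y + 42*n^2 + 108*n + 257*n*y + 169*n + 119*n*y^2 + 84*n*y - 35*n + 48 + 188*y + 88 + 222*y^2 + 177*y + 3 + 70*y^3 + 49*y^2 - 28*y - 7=n^2*(42*y + 66) + n*(119*y^2 + 341*y + 242) + 70*y^3 + 271*y^2 + 337*y + 132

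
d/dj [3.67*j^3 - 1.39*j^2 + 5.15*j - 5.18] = 11.01*j^2 - 2.78*j + 5.15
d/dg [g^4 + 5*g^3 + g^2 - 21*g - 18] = 4*g^3 + 15*g^2 + 2*g - 21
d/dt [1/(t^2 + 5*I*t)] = (-2*t - 5*I)/(t^2*(t + 5*I)^2)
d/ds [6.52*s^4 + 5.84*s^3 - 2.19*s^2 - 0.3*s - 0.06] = 26.08*s^3 + 17.52*s^2 - 4.38*s - 0.3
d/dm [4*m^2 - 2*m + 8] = 8*m - 2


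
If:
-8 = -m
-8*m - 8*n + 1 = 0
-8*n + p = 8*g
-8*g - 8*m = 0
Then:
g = -8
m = 8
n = -63/8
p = -127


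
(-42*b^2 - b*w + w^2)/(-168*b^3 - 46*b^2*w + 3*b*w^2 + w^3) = 1/(4*b + w)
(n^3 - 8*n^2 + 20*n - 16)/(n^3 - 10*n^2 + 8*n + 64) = (n^2 - 4*n + 4)/(n^2 - 6*n - 16)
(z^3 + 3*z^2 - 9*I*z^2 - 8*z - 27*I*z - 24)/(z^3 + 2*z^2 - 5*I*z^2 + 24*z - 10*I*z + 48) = (z^2 + z*(3 - I) - 3*I)/(z^2 + z*(2 + 3*I) + 6*I)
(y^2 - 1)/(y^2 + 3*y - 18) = (y^2 - 1)/(y^2 + 3*y - 18)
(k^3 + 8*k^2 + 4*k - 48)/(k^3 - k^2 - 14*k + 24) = (k + 6)/(k - 3)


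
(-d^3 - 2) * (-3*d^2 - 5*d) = 3*d^5 + 5*d^4 + 6*d^2 + 10*d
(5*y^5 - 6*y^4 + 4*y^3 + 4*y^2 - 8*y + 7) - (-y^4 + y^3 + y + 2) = 5*y^5 - 5*y^4 + 3*y^3 + 4*y^2 - 9*y + 5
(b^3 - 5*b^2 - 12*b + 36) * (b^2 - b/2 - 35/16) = b^5 - 11*b^4/2 - 187*b^3/16 + 847*b^2/16 + 33*b/4 - 315/4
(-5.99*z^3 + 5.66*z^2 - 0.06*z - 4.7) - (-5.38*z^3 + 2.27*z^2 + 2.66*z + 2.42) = -0.61*z^3 + 3.39*z^2 - 2.72*z - 7.12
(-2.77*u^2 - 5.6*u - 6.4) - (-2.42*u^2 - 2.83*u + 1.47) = -0.35*u^2 - 2.77*u - 7.87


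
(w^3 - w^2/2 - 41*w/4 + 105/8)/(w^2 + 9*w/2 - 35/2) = (w^2 + 2*w - 21/4)/(w + 7)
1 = 1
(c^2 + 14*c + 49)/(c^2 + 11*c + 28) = (c + 7)/(c + 4)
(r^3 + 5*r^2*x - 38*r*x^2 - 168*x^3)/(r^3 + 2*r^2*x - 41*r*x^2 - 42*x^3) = (r + 4*x)/(r + x)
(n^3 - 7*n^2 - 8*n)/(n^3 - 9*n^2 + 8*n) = (n + 1)/(n - 1)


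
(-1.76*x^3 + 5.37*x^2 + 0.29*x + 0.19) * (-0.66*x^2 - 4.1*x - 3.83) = 1.1616*x^5 + 3.6718*x^4 - 15.4676*x^3 - 21.8815*x^2 - 1.8897*x - 0.7277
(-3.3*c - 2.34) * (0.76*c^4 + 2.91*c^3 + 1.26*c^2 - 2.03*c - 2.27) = -2.508*c^5 - 11.3814*c^4 - 10.9674*c^3 + 3.7506*c^2 + 12.2412*c + 5.3118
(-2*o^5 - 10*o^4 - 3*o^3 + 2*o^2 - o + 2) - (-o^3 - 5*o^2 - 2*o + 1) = -2*o^5 - 10*o^4 - 2*o^3 + 7*o^2 + o + 1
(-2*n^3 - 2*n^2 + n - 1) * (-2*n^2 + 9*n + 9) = 4*n^5 - 14*n^4 - 38*n^3 - 7*n^2 - 9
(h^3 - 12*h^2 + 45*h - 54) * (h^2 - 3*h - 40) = h^5 - 15*h^4 + 41*h^3 + 291*h^2 - 1638*h + 2160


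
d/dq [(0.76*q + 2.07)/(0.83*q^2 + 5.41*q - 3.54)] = (0.6308*q^2 + 4.1116*q - (0.76*q + 2.07)*(1.66*q + 5.41) - 2.6904)/(0.83*q^2 + 5.41*q - 3.54)^2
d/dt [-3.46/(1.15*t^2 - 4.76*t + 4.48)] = (7.958*t - 16.4696)/(1.15*t^2 - 4.76*t + 4.48)^2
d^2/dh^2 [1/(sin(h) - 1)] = -(sin(h) + 2)/(sin(h) - 1)^2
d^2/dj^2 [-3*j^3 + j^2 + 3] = 2 - 18*j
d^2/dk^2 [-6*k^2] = -12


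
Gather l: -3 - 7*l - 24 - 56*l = -63*l - 27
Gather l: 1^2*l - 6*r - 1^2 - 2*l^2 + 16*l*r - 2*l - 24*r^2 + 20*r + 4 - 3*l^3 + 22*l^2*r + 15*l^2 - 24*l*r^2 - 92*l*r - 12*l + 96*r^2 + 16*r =-3*l^3 + l^2*(22*r + 13) + l*(-24*r^2 - 76*r - 13) + 72*r^2 + 30*r + 3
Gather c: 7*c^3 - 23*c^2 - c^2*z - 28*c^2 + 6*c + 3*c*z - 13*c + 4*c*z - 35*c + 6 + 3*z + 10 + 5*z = 7*c^3 + c^2*(-z - 51) + c*(7*z - 42) + 8*z + 16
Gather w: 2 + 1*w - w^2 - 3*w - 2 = -w^2 - 2*w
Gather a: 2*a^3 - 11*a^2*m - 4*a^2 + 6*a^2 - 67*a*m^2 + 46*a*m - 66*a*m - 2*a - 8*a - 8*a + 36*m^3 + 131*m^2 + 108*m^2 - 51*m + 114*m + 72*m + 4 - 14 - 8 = 2*a^3 + a^2*(2 - 11*m) + a*(-67*m^2 - 20*m - 18) + 36*m^3 + 239*m^2 + 135*m - 18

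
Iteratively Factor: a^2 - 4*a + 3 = (a - 3)*(a - 1)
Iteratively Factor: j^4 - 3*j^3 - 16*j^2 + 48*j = (j + 4)*(j^3 - 7*j^2 + 12*j) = j*(j + 4)*(j^2 - 7*j + 12) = j*(j - 4)*(j + 4)*(j - 3)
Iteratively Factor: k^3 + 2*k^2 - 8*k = (k + 4)*(k^2 - 2*k) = (k - 2)*(k + 4)*(k)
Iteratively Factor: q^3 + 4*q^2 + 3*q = (q + 1)*(q^2 + 3*q) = (q + 1)*(q + 3)*(q)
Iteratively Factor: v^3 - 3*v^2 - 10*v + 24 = (v - 2)*(v^2 - v - 12) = (v - 2)*(v + 3)*(v - 4)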